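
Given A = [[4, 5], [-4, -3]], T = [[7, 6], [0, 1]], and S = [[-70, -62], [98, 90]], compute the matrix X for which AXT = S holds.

Isolating X: multiply by A⁻¹ from the left and T⁻¹ from the right, so X = A⁻¹ST⁻¹.
det A = 8; the adjugate gives A⁻¹ = [[-3/8, -5/8], [1/2, 1/2]].
det T = 7; the adjugate gives T⁻¹ = [[1/7, -6/7], [0, 1]].
A⁻¹S = [[-35, -33], [14, 14]].
X = (A⁻¹S)T⁻¹ = [[-5, -3], [2, 2]].

X = [[-5, -3], [2, 2]]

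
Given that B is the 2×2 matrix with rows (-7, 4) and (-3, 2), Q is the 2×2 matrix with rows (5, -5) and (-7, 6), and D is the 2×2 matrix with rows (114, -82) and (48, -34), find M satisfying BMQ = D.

M = [[2, 4], [-2, -1]]

Isolating M: multiply by B⁻¹ from the left and Q⁻¹ from the right, so M = B⁻¹DQ⁻¹.
B has determinant -2; B⁻¹ = [[-1, 2], [-3/2, 7/2]].
det Q = -5; the adjugate gives Q⁻¹ = [[-6/5, -1], [-7/5, -1]].
B⁻¹D = [[-18, 14], [-3, 4]].
M = (B⁻¹D)Q⁻¹ = [[2, 4], [-2, -1]].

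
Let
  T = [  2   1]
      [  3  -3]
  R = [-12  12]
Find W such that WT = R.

Since T sits to the right of W, W = RT⁻¹.
det T = -9; the adjugate gives T⁻¹ = [[1/3, 1/9], [1/3, -2/9]].
W = RT⁻¹ = [[-12, 12]] · [[1/3, 1/9], [1/3, -2/9]] = [[0, -4]].

W = [[0, -4]]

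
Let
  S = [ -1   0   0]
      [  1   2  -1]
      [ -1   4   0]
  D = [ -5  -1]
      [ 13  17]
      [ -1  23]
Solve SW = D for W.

Left-multiplying both sides by S⁻¹ gives W = S⁻¹D.
S has determinant -4; S⁻¹ = [[-1, 0, 0], [-1/4, 0, 1/4], [-3/2, -1, 1/2]].
W = S⁻¹D = [[-1, 0, 0], [-1/4, 0, 1/4], [-3/2, -1, 1/2]] · [[-5, -1], [13, 17], [-1, 23]] = [[5, 1], [1, 6], [-6, -4]].

W = [[5, 1], [1, 6], [-6, -4]]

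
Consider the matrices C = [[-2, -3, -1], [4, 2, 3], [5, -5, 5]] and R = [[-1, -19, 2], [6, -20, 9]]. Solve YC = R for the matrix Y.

Y = [[-2, -5, 3], [4, 1, 2]]

C is on the right of Y, so right-multiply by C⁻¹: Y = RC⁻¹.
det C = -5, so C⁻¹ = [[-5, -4, 7/5], [1, 1, -2/5], [6, 5, -8/5]].
Y = RC⁻¹ = [[-1, -19, 2], [6, -20, 9]] · [[-5, -4, 7/5], [1, 1, -2/5], [6, 5, -8/5]] = [[-2, -5, 3], [4, 1, 2]].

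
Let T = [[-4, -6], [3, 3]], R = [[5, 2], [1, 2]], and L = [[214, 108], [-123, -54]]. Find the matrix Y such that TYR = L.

Y = T⁻¹LR⁻¹ (apply T⁻¹ on the left and R⁻¹ on the right).
det T = 6; the adjugate gives T⁻¹ = [[1/2, 1], [-1/2, -2/3]].
R has determinant 8; R⁻¹ = [[1/4, -1/4], [-1/8, 5/8]].
T⁻¹L = [[-16, 0], [-25, -18]].
Y = (T⁻¹L)R⁻¹ = [[-4, 4], [-4, -5]].

Y = [[-4, 4], [-4, -5]]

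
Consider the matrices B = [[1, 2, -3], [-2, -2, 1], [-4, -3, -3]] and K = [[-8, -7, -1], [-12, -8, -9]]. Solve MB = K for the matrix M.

M = [[0, 2, 1], [2, 3, 2]]

Right-multiplying both sides by B⁻¹ gives M = KB⁻¹.
det B = -5; the adjugate gives B⁻¹ = [[-9/5, -3, 4/5], [2, 3, -1], [2/5, 1, -2/5]].
M = KB⁻¹ = [[-8, -7, -1], [-12, -8, -9]] · [[-9/5, -3, 4/5], [2, 3, -1], [2/5, 1, -2/5]] = [[0, 2, 1], [2, 3, 2]].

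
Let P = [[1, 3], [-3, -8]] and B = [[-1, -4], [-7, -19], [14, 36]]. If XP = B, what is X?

X = [[-4, -1], [-1, 2], [-4, -6]]

Since P sits to the right of X, X = BP⁻¹.
det P = 1; the adjugate gives P⁻¹ = [[-8, -3], [3, 1]].
X = BP⁻¹ = [[-1, -4], [-7, -19], [14, 36]] · [[-8, -3], [3, 1]] = [[-4, -1], [-1, 2], [-4, -6]].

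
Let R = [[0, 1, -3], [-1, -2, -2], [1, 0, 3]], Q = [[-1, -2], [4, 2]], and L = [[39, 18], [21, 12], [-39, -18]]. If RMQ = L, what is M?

M = R⁻¹LQ⁻¹ (apply R⁻¹ on the left and Q⁻¹ on the right).
det R = -5, so R⁻¹ = [[6/5, 3/5, 8/5], [-1/5, -3/5, -3/5], [-2/5, -1/5, -1/5]].
det Q = 6; the adjugate gives Q⁻¹ = [[1/3, 1/3], [-2/3, -1/6]].
R⁻¹L = [[-3, 0], [3, 0], [-12, -6]].
M = (R⁻¹L)Q⁻¹ = [[-1, -1], [1, 1], [0, -3]].

M = [[-1, -1], [1, 1], [0, -3]]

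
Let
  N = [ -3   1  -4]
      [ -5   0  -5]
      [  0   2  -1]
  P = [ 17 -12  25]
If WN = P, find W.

W = [[-4, -1, -4]]

N is on the right of W, so right-multiply by N⁻¹: W = PN⁻¹.
det N = 5, so N⁻¹ = [[2, -7/5, -1], [-1, 3/5, 1], [-2, 6/5, 1]].
W = PN⁻¹ = [[17, -12, 25]] · [[2, -7/5, -1], [-1, 3/5, 1], [-2, 6/5, 1]] = [[-4, -1, -4]].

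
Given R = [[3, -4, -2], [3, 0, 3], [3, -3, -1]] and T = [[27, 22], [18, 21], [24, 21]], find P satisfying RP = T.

Since R multiplies P on the left, P = R⁻¹T.
det R = -3; the adjugate gives R⁻¹ = [[-3, -2/3, 4], [-4, -1, 5], [3, 1, -4]].
P = R⁻¹T = [[-3, -2/3, 4], [-4, -1, 5], [3, 1, -4]] · [[27, 22], [18, 21], [24, 21]] = [[3, 4], [-6, -4], [3, 3]].

P = [[3, 4], [-6, -4], [3, 3]]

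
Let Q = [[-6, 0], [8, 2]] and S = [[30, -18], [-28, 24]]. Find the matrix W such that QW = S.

W = [[-5, 3], [6, 0]]

Left-multiplying both sides by Q⁻¹ gives W = Q⁻¹S.
det Q = -12; the adjugate gives Q⁻¹ = [[-1/6, 0], [2/3, 1/2]].
W = Q⁻¹S = [[-1/6, 0], [2/3, 1/2]] · [[30, -18], [-28, 24]] = [[-5, 3], [6, 0]].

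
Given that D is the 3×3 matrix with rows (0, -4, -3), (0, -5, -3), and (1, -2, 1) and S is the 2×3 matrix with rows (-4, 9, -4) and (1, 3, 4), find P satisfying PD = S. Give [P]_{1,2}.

D is on the right of P, so right-multiply by D⁻¹: P = SD⁻¹.
det D = -3; the adjugate gives D⁻¹ = [[11/3, -10/3, 1], [1, -1, 0], [-5/3, 4/3, 0]].
P = SD⁻¹ = [[-4, 9, -4], [1, 3, 4]] · [[11/3, -10/3, 1], [1, -1, 0], [-5/3, 4/3, 0]] = [[1, -1, -4], [0, -1, 1]].

-1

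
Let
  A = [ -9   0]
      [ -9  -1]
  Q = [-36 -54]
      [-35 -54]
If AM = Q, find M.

M = [[4, 6], [-1, 0]]

Since A multiplies M on the left, M = A⁻¹Q.
A has determinant 9; A⁻¹ = [[-1/9, 0], [1, -1]].
M = A⁻¹Q = [[-1/9, 0], [1, -1]] · [[-36, -54], [-35, -54]] = [[4, 6], [-1, 0]].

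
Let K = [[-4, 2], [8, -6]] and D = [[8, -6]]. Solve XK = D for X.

Since K sits to the right of X, X = DK⁻¹.
det K = 8; the adjugate gives K⁻¹ = [[-3/4, -1/4], [-1, -1/2]].
X = DK⁻¹ = [[8, -6]] · [[-3/4, -1/4], [-1, -1/2]] = [[0, 1]].

X = [[0, 1]]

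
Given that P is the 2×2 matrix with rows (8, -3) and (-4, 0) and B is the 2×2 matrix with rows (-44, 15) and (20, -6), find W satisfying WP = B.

P is on the right of W, so right-multiply by P⁻¹: W = BP⁻¹.
det P = -12; the adjugate gives P⁻¹ = [[0, -1/4], [-1/3, -2/3]].
W = BP⁻¹ = [[-44, 15], [20, -6]] · [[0, -1/4], [-1/3, -2/3]] = [[-5, 1], [2, -1]].

W = [[-5, 1], [2, -1]]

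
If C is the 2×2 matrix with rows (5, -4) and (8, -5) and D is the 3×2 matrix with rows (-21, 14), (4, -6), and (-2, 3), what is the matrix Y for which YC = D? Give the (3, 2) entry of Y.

Right-multiplying both sides by C⁻¹ gives Y = DC⁻¹.
det C = 7; the adjugate gives C⁻¹ = [[-5/7, 4/7], [-8/7, 5/7]].
Y = DC⁻¹ = [[-21, 14], [4, -6], [-2, 3]] · [[-5/7, 4/7], [-8/7, 5/7]] = [[-1, -2], [4, -2], [-2, 1]].

1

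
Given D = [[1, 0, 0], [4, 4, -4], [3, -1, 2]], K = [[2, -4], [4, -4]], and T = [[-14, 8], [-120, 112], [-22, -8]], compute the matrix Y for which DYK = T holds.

Y = [[3, -5], [2, -4], [4, -1]]

Y = D⁻¹TK⁻¹ (apply D⁻¹ on the left and K⁻¹ on the right).
det D = 4, so D⁻¹ = [[1, 0, 0], [-5, 1/2, 1], [-4, 1/4, 1]].
det K = 8; the adjugate gives K⁻¹ = [[-1/2, 1/2], [-1/2, 1/4]].
D⁻¹T = [[-14, 8], [-12, 8], [4, -12]].
Y = (D⁻¹T)K⁻¹ = [[3, -5], [2, -4], [4, -1]].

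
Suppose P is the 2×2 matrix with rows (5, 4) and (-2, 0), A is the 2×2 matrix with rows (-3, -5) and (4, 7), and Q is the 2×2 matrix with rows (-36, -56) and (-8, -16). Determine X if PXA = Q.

Left-multiply by P⁻¹ and right-multiply by A⁻¹: X = P⁻¹QA⁻¹.
P has determinant 8; P⁻¹ = [[0, -1/2], [1/4, 5/8]].
det A = -1, so A⁻¹ = [[-7, -5], [4, 3]].
P⁻¹Q = [[4, 8], [-14, -24]].
X = (P⁻¹Q)A⁻¹ = [[4, 4], [2, -2]].

X = [[4, 4], [2, -2]]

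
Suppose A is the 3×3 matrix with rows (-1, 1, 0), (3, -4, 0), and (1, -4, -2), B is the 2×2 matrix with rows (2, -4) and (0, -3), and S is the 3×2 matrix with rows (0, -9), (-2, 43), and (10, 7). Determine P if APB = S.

P = [[1, 1], [1, 4], [-4, -3]]

P = A⁻¹SB⁻¹ (apply A⁻¹ on the left and B⁻¹ on the right).
det A = -2, so A⁻¹ = [[-4, -1, 0], [-3, -1, 0], [4, 3/2, -1/2]].
det B = -6, so B⁻¹ = [[1/2, -2/3], [0, -1/3]].
A⁻¹S = [[2, -7], [2, -16], [-8, 25]].
P = (A⁻¹S)B⁻¹ = [[1, 1], [1, 4], [-4, -3]].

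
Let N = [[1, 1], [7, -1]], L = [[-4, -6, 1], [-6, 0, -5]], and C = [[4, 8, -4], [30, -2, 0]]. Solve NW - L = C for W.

NW = C + L = [[0, 2, -3], [24, -2, -5]].
N is on the left of W, so left-multiply by N⁻¹: W = N⁻¹(C + L).
N has determinant -8; N⁻¹ = [[1/8, 1/8], [7/8, -1/8]].
W = N⁻¹(C + L) = [[3, 0, -1], [-3, 2, -2]].

W = [[3, 0, -1], [-3, 2, -2]]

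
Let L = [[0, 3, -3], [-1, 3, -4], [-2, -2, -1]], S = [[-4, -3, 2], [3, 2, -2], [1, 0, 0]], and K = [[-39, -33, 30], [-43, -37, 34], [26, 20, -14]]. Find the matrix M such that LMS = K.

Left-multiply by L⁻¹ and right-multiply by S⁻¹: M = L⁻¹KS⁻¹.
det L = -3, so L⁻¹ = [[11/3, -3, 1], [-7/3, 2, -1], [-8/3, 2, -1]].
det S = 2; the adjugate gives S⁻¹ = [[0, 0, 1], [-1, -1, -1], [-1, -3/2, 1/2]].
L⁻¹K = [[12, 10, -6], [-21, -17, 12], [-8, -6, 2]].
M = (L⁻¹K)S⁻¹ = [[-4, -1, -1], [5, -1, 2], [4, 3, -1]].

M = [[-4, -1, -1], [5, -1, 2], [4, 3, -1]]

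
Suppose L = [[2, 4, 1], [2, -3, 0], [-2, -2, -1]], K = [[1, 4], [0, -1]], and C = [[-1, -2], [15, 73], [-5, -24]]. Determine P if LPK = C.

P = [[3, -5], [-3, 1], [5, 4]]

Left-multiply by L⁻¹ and right-multiply by K⁻¹: P = L⁻¹CK⁻¹.
det L = 4, so L⁻¹ = [[3/4, 1/2, 3/4], [1/2, 0, 1/2], [-5/2, -1, -7/2]].
det K = -1; the adjugate gives K⁻¹ = [[1, 4], [0, -1]].
L⁻¹C = [[3, 17], [-3, -13], [5, 16]].
P = (L⁻¹C)K⁻¹ = [[3, -5], [-3, 1], [5, 4]].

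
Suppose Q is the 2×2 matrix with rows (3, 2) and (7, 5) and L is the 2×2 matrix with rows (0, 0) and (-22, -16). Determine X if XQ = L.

X = [[0, 0], [2, -4]]

Right-multiplying both sides by Q⁻¹ gives X = LQ⁻¹.
det Q = 1; the adjugate gives Q⁻¹ = [[5, -2], [-7, 3]].
X = LQ⁻¹ = [[0, 0], [-22, -16]] · [[5, -2], [-7, 3]] = [[0, 0], [2, -4]].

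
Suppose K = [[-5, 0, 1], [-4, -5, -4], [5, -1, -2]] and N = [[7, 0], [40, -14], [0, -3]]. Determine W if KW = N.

K is on the left of W, so left-multiply by K⁻¹: W = K⁻¹N.
K has determinant -1; K⁻¹ = [[-6, 1, -5], [28, -5, 24], [-29, 5, -25]].
W = K⁻¹N = [[-6, 1, -5], [28, -5, 24], [-29, 5, -25]] · [[7, 0], [40, -14], [0, -3]] = [[-2, 1], [-4, -2], [-3, 5]].

W = [[-2, 1], [-4, -2], [-3, 5]]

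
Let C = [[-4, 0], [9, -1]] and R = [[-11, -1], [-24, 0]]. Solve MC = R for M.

Right-multiplying both sides by C⁻¹ gives M = RC⁻¹.
C has determinant 4; C⁻¹ = [[-1/4, 0], [-9/4, -1]].
M = RC⁻¹ = [[-11, -1], [-24, 0]] · [[-1/4, 0], [-9/4, -1]] = [[5, 1], [6, 0]].

M = [[5, 1], [6, 0]]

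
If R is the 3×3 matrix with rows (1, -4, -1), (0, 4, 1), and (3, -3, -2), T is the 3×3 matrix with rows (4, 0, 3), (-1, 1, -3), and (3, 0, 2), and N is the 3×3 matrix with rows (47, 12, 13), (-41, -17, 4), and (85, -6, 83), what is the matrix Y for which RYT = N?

Y = [[4, -5, -5], [-5, -5, 4], [-5, 3, -2]]

Y = R⁻¹NT⁻¹ (apply R⁻¹ on the left and T⁻¹ on the right).
det R = -5, so R⁻¹ = [[1, 1, 0], [-3/5, -1/5, 1/5], [12/5, 9/5, -4/5]].
det T = -1, so T⁻¹ = [[-2, 0, 3], [7, 1, -9], [3, 0, -4]].
R⁻¹N = [[6, -5, 17], [-3, -5, 8], [-29, 3, -28]].
Y = (R⁻¹N)T⁻¹ = [[4, -5, -5], [-5, -5, 4], [-5, 3, -2]].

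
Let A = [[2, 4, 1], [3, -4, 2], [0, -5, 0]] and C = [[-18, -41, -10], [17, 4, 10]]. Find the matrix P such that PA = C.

A is on the right of P, so right-multiply by A⁻¹: P = CA⁻¹.
det A = 5; the adjugate gives A⁻¹ = [[2, -1, 12/5], [0, 0, -1/5], [-3, 2, -4]].
P = CA⁻¹ = [[-18, -41, -10], [17, 4, 10]] · [[2, -1, 12/5], [0, 0, -1/5], [-3, 2, -4]] = [[-6, -2, 5], [4, 3, 0]].

P = [[-6, -2, 5], [4, 3, 0]]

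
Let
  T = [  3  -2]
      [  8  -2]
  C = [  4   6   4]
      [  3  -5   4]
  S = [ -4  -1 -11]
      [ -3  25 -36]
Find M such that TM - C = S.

M = [[0, 3, -5], [0, 2, -4]]

TM = S + C = [[0, 5, -7], [0, 20, -32]].
Since T multiplies M on the left, M = T⁻¹(S + C).
det T = 10, so T⁻¹ = [[-1/5, 1/5], [-4/5, 3/10]].
M = T⁻¹(S + C) = [[0, 3, -5], [0, 2, -4]].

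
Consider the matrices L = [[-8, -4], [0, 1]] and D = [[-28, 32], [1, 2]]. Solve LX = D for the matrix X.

X = [[3, -5], [1, 2]]

L is on the left of X, so left-multiply by L⁻¹: X = L⁻¹D.
det L = -8, so L⁻¹ = [[-1/8, -1/2], [0, 1]].
X = L⁻¹D = [[-1/8, -1/2], [0, 1]] · [[-28, 32], [1, 2]] = [[3, -5], [1, 2]].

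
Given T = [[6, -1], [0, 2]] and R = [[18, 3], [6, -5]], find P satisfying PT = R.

P = [[3, 3], [1, -2]]

T is on the right of P, so right-multiply by T⁻¹: P = RT⁻¹.
det T = 12; the adjugate gives T⁻¹ = [[1/6, 1/12], [0, 1/2]].
P = RT⁻¹ = [[18, 3], [6, -5]] · [[1/6, 1/12], [0, 1/2]] = [[3, 3], [1, -2]].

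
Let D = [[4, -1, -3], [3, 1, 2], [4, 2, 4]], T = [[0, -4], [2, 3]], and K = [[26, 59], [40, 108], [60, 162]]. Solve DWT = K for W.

Isolating W: multiply by D⁻¹ from the left and T⁻¹ from the right, so W = D⁻¹KT⁻¹.
D has determinant -2; D⁻¹ = [[0, 1, -1/2], [2, -14, 17/2], [-1, 6, -7/2]].
det T = 8, so T⁻¹ = [[3/8, 1/2], [-1/4, 0]].
D⁻¹K = [[10, 27], [2, -17], [4, 22]].
W = (D⁻¹K)T⁻¹ = [[-3, 5], [5, 1], [-4, 2]].

W = [[-3, 5], [5, 1], [-4, 2]]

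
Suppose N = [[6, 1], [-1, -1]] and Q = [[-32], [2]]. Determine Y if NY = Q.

N is on the left of Y, so left-multiply by N⁻¹: Y = N⁻¹Q.
det N = -5; the adjugate gives N⁻¹ = [[1/5, 1/5], [-1/5, -6/5]].
Y = N⁻¹Q = [[1/5, 1/5], [-1/5, -6/5]] · [[-32], [2]] = [[-6], [4]].

Y = [[-6], [4]]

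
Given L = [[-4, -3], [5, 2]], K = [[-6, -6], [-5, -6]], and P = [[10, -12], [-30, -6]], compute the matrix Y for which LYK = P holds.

Y = L⁻¹PK⁻¹ (apply L⁻¹ on the left and K⁻¹ on the right).
det L = 7; the adjugate gives L⁻¹ = [[2/7, 3/7], [-5/7, -4/7]].
det K = 6, so K⁻¹ = [[-1, 1], [5/6, -1]].
L⁻¹P = [[-10, -6], [10, 12]].
Y = (L⁻¹P)K⁻¹ = [[5, -4], [0, -2]].

Y = [[5, -4], [0, -2]]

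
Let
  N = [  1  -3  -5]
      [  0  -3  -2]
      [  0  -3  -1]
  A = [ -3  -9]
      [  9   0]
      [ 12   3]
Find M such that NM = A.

Left-multiplying both sides by N⁻¹ gives M = N⁻¹A.
det N = -3; the adjugate gives N⁻¹ = [[1, -4, 3], [0, 1/3, -2/3], [0, -1, 1]].
M = N⁻¹A = [[1, -4, 3], [0, 1/3, -2/3], [0, -1, 1]] · [[-3, -9], [9, 0], [12, 3]] = [[-3, 0], [-5, -2], [3, 3]].

M = [[-3, 0], [-5, -2], [3, 3]]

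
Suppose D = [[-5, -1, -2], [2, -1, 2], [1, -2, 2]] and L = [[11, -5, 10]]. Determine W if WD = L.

W = [[-1, 2, 2]]

Right-multiplying both sides by D⁻¹ gives W = LD⁻¹.
D has determinant -2; D⁻¹ = [[-1, -3, 2], [1, 4, -3], [3/2, 11/2, -7/2]].
W = LD⁻¹ = [[11, -5, 10]] · [[-1, -3, 2], [1, 4, -3], [3/2, 11/2, -7/2]] = [[-1, 2, 2]].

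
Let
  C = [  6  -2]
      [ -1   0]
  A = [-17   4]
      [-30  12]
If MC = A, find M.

Since C sits to the right of M, M = AC⁻¹.
det C = -2, so C⁻¹ = [[0, -1], [-1/2, -3]].
M = AC⁻¹ = [[-17, 4], [-30, 12]] · [[0, -1], [-1/2, -3]] = [[-2, 5], [-6, -6]].

M = [[-2, 5], [-6, -6]]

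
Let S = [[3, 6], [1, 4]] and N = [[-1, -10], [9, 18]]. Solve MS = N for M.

M = [[1, -4], [3, 0]]

Since S sits to the right of M, M = NS⁻¹.
S has determinant 6; S⁻¹ = [[2/3, -1], [-1/6, 1/2]].
M = NS⁻¹ = [[-1, -10], [9, 18]] · [[2/3, -1], [-1/6, 1/2]] = [[1, -4], [3, 0]].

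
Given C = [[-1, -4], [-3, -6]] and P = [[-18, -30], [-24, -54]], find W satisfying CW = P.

W = [[-2, 6], [5, 6]]

Since C multiplies W on the left, W = C⁻¹P.
C has determinant -6; C⁻¹ = [[1, -2/3], [-1/2, 1/6]].
W = C⁻¹P = [[1, -2/3], [-1/2, 1/6]] · [[-18, -30], [-24, -54]] = [[-2, 6], [5, 6]].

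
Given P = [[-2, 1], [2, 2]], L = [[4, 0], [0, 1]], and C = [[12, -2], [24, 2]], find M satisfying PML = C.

M = P⁻¹CL⁻¹ (apply P⁻¹ on the left and L⁻¹ on the right).
det P = -6, so P⁻¹ = [[-1/3, 1/6], [1/3, 1/3]].
L has determinant 4; L⁻¹ = [[1/4, 0], [0, 1]].
P⁻¹C = [[0, 1], [12, 0]].
M = (P⁻¹C)L⁻¹ = [[0, 1], [3, 0]].

M = [[0, 1], [3, 0]]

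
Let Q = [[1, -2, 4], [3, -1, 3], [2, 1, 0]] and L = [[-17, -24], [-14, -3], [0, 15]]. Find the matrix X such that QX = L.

X = [[-1, 6], [2, 3], [-3, -6]]

Since Q multiplies X on the left, X = Q⁻¹L.
det Q = 5; the adjugate gives Q⁻¹ = [[-3/5, 4/5, -2/5], [6/5, -8/5, 9/5], [1, -1, 1]].
X = Q⁻¹L = [[-3/5, 4/5, -2/5], [6/5, -8/5, 9/5], [1, -1, 1]] · [[-17, -24], [-14, -3], [0, 15]] = [[-1, 6], [2, 3], [-3, -6]].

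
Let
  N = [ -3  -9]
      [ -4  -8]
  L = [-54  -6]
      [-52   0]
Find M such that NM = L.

M = [[3, -4], [5, 2]]

Since N multiplies M on the left, M = N⁻¹L.
det N = -12; the adjugate gives N⁻¹ = [[2/3, -3/4], [-1/3, 1/4]].
M = N⁻¹L = [[2/3, -3/4], [-1/3, 1/4]] · [[-54, -6], [-52, 0]] = [[3, -4], [5, 2]].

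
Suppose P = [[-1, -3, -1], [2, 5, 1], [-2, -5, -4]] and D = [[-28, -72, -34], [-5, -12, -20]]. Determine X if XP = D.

P is on the right of X, so right-multiply by P⁻¹: X = DP⁻¹.
det P = -3, so P⁻¹ = [[5, 7/3, -2/3], [-2, -2/3, 1/3], [0, -1/3, -1/3]].
X = DP⁻¹ = [[-28, -72, -34], [-5, -12, -20]] · [[5, 7/3, -2/3], [-2, -2/3, 1/3], [0, -1/3, -1/3]] = [[4, -6, 6], [-1, 3, 6]].

X = [[4, -6, 6], [-1, 3, 6]]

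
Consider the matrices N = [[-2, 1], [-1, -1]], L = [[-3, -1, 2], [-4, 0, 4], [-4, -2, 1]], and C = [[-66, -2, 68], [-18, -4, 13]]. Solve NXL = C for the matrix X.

Isolating X: multiply by N⁻¹ from the left and L⁻¹ from the right, so X = N⁻¹CL⁻¹.
det N = 3, so N⁻¹ = [[-1/3, -1/3], [1/3, -2/3]].
L has determinant 4; L⁻¹ = [[2, -3/4, -1], [-3, 5/4, 1], [2, -1/2, -1]].
N⁻¹C = [[28, 2, -27], [-10, 2, 14]].
X = (N⁻¹C)L⁻¹ = [[-4, -5, 1], [2, 3, -2]].

X = [[-4, -5, 1], [2, 3, -2]]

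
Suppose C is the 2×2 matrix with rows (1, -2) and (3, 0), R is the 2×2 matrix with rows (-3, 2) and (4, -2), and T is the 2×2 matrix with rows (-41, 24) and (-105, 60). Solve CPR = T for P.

P = [[5, -5], [-1, 0]]

Left-multiply by C⁻¹ and right-multiply by R⁻¹: P = C⁻¹TR⁻¹.
det C = 6; the adjugate gives C⁻¹ = [[0, 1/3], [-1/2, 1/6]].
det R = -2, so R⁻¹ = [[1, 1], [2, 3/2]].
C⁻¹T = [[-35, 20], [3, -2]].
P = (C⁻¹T)R⁻¹ = [[5, -5], [-1, 0]].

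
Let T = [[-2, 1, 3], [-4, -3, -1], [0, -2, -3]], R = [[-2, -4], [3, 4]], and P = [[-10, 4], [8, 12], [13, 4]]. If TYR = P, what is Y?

Y = [[4, 1], [-5, -1], [0, -3]]

Isolating Y: multiply by T⁻¹ from the left and R⁻¹ from the right, so Y = T⁻¹PR⁻¹.
T has determinant -2; T⁻¹ = [[-7/2, 3/2, -4], [6, -3, 7], [-4, 2, -5]].
det R = 4; the adjugate gives R⁻¹ = [[1, 1], [-3/4, -1/2]].
T⁻¹P = [[-5, -12], [7, 16], [-9, -12]].
Y = (T⁻¹P)R⁻¹ = [[4, 1], [-5, -1], [0, -3]].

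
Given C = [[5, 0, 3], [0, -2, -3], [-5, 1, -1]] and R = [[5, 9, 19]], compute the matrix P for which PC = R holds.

C is on the right of P, so right-multiply by C⁻¹: P = RC⁻¹.
det C = -5, so C⁻¹ = [[-1, -3/5, -6/5], [-3, -2, -3], [2, 1, 2]].
P = RC⁻¹ = [[5, 9, 19]] · [[-1, -3/5, -6/5], [-3, -2, -3], [2, 1, 2]] = [[6, -2, 5]].

P = [[6, -2, 5]]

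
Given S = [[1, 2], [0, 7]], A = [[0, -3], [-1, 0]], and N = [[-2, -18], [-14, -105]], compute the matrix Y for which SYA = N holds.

Left-multiply by S⁻¹ and right-multiply by A⁻¹: Y = S⁻¹NA⁻¹.
det S = 7, so S⁻¹ = [[1, -2/7], [0, 1/7]].
det A = -3; the adjugate gives A⁻¹ = [[0, -1], [-1/3, 0]].
S⁻¹N = [[2, 12], [-2, -15]].
Y = (S⁻¹N)A⁻¹ = [[-4, -2], [5, 2]].

Y = [[-4, -2], [5, 2]]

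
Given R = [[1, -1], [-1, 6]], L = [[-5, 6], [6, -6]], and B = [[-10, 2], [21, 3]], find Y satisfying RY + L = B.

Y = [[-3, -3], [2, 1]]

RY = B − L = [[-5, -4], [15, 9]].
Left-multiplying both sides by R⁻¹ gives Y = R⁻¹(B − L).
det R = 5, so R⁻¹ = [[6/5, 1/5], [1/5, 1/5]].
Y = R⁻¹(B − L) = [[-3, -3], [2, 1]].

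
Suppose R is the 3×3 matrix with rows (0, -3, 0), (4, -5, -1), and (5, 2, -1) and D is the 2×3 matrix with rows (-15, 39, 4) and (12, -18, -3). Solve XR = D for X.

X = [[-4, -5, 1], [1, 3, 0]]

Right-multiplying both sides by R⁻¹ gives X = DR⁻¹.
det R = 3, so R⁻¹ = [[7/3, -1, 1], [-1/3, 0, 0], [11, -5, 4]].
X = DR⁻¹ = [[-15, 39, 4], [12, -18, -3]] · [[7/3, -1, 1], [-1/3, 0, 0], [11, -5, 4]] = [[-4, -5, 1], [1, 3, 0]].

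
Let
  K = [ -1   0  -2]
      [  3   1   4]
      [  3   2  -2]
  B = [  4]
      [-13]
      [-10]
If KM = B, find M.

Since K multiplies M on the left, M = K⁻¹B.
det K = 4; the adjugate gives K⁻¹ = [[-5/2, -1, 1/2], [9/2, 2, -1/2], [3/4, 1/2, -1/4]].
M = K⁻¹B = [[-5/2, -1, 1/2], [9/2, 2, -1/2], [3/4, 1/2, -1/4]] · [[4], [-13], [-10]] = [[-2], [-3], [-1]].

M = [[-2], [-3], [-1]]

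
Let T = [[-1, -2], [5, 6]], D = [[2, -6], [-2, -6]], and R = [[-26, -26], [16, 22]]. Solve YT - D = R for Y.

YT = R + D = [[-24, -32], [14, 16]].
Since T sits to the right of Y, Y = (R + D)T⁻¹.
T has determinant 4; T⁻¹ = [[3/2, 1/2], [-5/4, -1/4]].
Y = (R + D)T⁻¹ = [[4, -4], [1, 3]].

Y = [[4, -4], [1, 3]]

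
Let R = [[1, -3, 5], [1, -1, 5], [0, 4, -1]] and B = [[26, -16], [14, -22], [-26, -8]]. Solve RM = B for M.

Left-multiplying both sides by R⁻¹ gives M = R⁻¹B.
det R = -2, so R⁻¹ = [[19/2, -17/2, 5], [-1/2, 1/2, 0], [-2, 2, -1]].
M = R⁻¹B = [[19/2, -17/2, 5], [-1/2, 1/2, 0], [-2, 2, -1]] · [[26, -16], [14, -22], [-26, -8]] = [[-2, -5], [-6, -3], [2, -4]].

M = [[-2, -5], [-6, -3], [2, -4]]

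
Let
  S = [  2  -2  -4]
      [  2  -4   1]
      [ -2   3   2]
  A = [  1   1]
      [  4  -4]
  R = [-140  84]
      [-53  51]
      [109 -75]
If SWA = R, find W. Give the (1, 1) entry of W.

Left-multiply by S⁻¹ and right-multiply by A⁻¹: W = S⁻¹RA⁻¹.
det S = -2; the adjugate gives S⁻¹ = [[11/2, 4, 9], [3, 2, 5], [1, 1, 2]].
det A = -8, so A⁻¹ = [[1/2, 1/8], [1/2, -1/8]].
S⁻¹R = [[-1, -9], [19, -21], [25, -15]].
W = (S⁻¹R)A⁻¹ = [[-5, 1], [-1, 5], [5, 5]].

-5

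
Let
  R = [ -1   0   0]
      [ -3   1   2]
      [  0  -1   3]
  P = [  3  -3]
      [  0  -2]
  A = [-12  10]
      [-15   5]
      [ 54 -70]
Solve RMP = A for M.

M = [[4, -1], [-3, -2], [5, 2]]

Isolating M: multiply by R⁻¹ from the left and P⁻¹ from the right, so M = R⁻¹AP⁻¹.
det R = -5, so R⁻¹ = [[-1, 0, 0], [-9/5, 3/5, -2/5], [-3/5, 1/5, 1/5]].
det P = -6; the adjugate gives P⁻¹ = [[1/3, -1/2], [0, -1/2]].
R⁻¹A = [[12, -10], [-9, 13], [15, -19]].
M = (R⁻¹A)P⁻¹ = [[4, -1], [-3, -2], [5, 2]].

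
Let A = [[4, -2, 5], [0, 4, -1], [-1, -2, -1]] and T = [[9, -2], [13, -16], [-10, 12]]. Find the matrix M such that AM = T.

M = [[5, 2], [3, -5], [-1, -4]]

Left-multiplying both sides by A⁻¹ gives M = A⁻¹T.
det A = -6; the adjugate gives A⁻¹ = [[1, 2, 3], [-1/6, -1/6, -2/3], [-2/3, -5/3, -8/3]].
M = A⁻¹T = [[1, 2, 3], [-1/6, -1/6, -2/3], [-2/3, -5/3, -8/3]] · [[9, -2], [13, -16], [-10, 12]] = [[5, 2], [3, -5], [-1, -4]].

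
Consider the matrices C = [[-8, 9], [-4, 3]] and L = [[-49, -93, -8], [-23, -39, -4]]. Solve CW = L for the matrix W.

W = [[5, 6, 1], [-1, -5, 0]]

Left-multiplying both sides by C⁻¹ gives W = C⁻¹L.
det C = 12, so C⁻¹ = [[1/4, -3/4], [1/3, -2/3]].
W = C⁻¹L = [[1/4, -3/4], [1/3, -2/3]] · [[-49, -93, -8], [-23, -39, -4]] = [[5, 6, 1], [-1, -5, 0]].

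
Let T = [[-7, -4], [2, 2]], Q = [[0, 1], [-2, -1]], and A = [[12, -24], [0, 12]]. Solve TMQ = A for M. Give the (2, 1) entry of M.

4

Left-multiply by T⁻¹ and right-multiply by Q⁻¹: M = T⁻¹AQ⁻¹.
det T = -6, so T⁻¹ = [[-1/3, -2/3], [1/3, 7/6]].
det Q = 2; the adjugate gives Q⁻¹ = [[-1/2, -1/2], [1, 0]].
T⁻¹A = [[-4, 0], [4, 6]].
M = (T⁻¹A)Q⁻¹ = [[2, 2], [4, -2]].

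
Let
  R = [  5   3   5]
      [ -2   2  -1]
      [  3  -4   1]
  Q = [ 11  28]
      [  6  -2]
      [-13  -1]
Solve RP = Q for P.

P = [[-3, -1], [2, 1], [4, 6]]

R is on the left of P, so left-multiply by R⁻¹: P = R⁻¹Q.
det R = -3, so R⁻¹ = [[2/3, 23/3, 13/3], [1/3, 10/3, 5/3], [-2/3, -29/3, -16/3]].
P = R⁻¹Q = [[2/3, 23/3, 13/3], [1/3, 10/3, 5/3], [-2/3, -29/3, -16/3]] · [[11, 28], [6, -2], [-13, -1]] = [[-3, -1], [2, 1], [4, 6]].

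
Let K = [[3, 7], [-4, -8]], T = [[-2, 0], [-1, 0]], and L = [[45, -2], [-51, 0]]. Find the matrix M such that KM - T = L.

M = [[5, 4], [4, -2]]

KM = L + T = [[43, -2], [-52, 0]].
K is on the left of M, so left-multiply by K⁻¹: M = K⁻¹(L + T).
det K = 4; the adjugate gives K⁻¹ = [[-2, -7/4], [1, 3/4]].
M = K⁻¹(L + T) = [[5, 4], [4, -2]].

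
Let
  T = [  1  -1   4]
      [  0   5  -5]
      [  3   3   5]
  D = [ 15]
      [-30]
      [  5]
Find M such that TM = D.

Left-multiplying both sides by T⁻¹ gives M = T⁻¹D.
T has determinant -5; T⁻¹ = [[-8, -17/5, 3], [3, 7/5, -1], [3, 6/5, -1]].
M = T⁻¹D = [[-8, -17/5, 3], [3, 7/5, -1], [3, 6/5, -1]] · [[15], [-30], [5]] = [[-3], [-2], [4]].

M = [[-3], [-2], [4]]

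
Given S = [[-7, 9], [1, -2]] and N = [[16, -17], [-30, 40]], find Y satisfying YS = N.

Right-multiplying both sides by S⁻¹ gives Y = NS⁻¹.
S has determinant 5; S⁻¹ = [[-2/5, -9/5], [-1/5, -7/5]].
Y = NS⁻¹ = [[16, -17], [-30, 40]] · [[-2/5, -9/5], [-1/5, -7/5]] = [[-3, -5], [4, -2]].

Y = [[-3, -5], [4, -2]]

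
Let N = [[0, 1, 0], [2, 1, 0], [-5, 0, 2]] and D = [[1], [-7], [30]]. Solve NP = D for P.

P = [[-4], [1], [5]]

N is on the left of P, so left-multiply by N⁻¹: P = N⁻¹D.
det N = -4; the adjugate gives N⁻¹ = [[-1/2, 1/2, 0], [1, 0, 0], [-5/4, 5/4, 1/2]].
P = N⁻¹D = [[-1/2, 1/2, 0], [1, 0, 0], [-5/4, 5/4, 1/2]] · [[1], [-7], [30]] = [[-4], [1], [5]].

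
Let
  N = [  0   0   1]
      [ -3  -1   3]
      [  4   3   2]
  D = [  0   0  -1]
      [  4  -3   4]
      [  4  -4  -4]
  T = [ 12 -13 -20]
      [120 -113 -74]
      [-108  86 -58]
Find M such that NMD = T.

M = [[-4, -2, -4], [2, -4, 1], [0, -1, 4]]

Isolating M: multiply by N⁻¹ from the left and D⁻¹ from the right, so M = N⁻¹TD⁻¹.
det N = -5, so N⁻¹ = [[11/5, -3/5, -1/5], [-18/5, 4/5, 3/5], [1, 0, 0]].
D has determinant 4; D⁻¹ = [[7, 1, -3/4], [8, 1, -1], [-1, 0, 0]].
N⁻¹T = [[-24, 22, 12], [-12, 8, -22], [12, -13, -20]].
M = (N⁻¹T)D⁻¹ = [[-4, -2, -4], [2, -4, 1], [0, -1, 4]].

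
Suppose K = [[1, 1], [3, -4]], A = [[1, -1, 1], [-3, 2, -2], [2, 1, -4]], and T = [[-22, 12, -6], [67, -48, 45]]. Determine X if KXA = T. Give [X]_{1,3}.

Left-multiply by K⁻¹ and right-multiply by A⁻¹: X = K⁻¹TA⁻¹.
det K = -7; the adjugate gives K⁻¹ = [[4/7, 1/7], [3/7, -1/7]].
det A = 3, so A⁻¹ = [[-2, -1, 0], [-16/3, -2, -1/3], [-7/3, -1, -1/3]].
K⁻¹T = [[-3, 0, 3], [-19, 12, -9]].
X = (K⁻¹T)A⁻¹ = [[-1, 0, -1], [-5, 4, -1]].

-1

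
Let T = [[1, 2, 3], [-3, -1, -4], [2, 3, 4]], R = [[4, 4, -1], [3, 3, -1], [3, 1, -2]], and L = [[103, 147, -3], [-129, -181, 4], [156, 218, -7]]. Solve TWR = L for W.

Isolating W: multiply by T⁻¹ from the left and R⁻¹ from the right, so W = T⁻¹LR⁻¹.
det T = -5, so T⁻¹ = [[-8/5, -1/5, 1], [-4/5, 2/5, 1], [7/5, -1/5, -1]].
det R = -2; the adjugate gives R⁻¹ = [[5/2, -7/2, 1/2], [-3/2, 5/2, -1/2], [3, -4, 0]].
T⁻¹L = [[17, 19, -3], [22, 28, -3], [14, 24, 2]].
W = (T⁻¹L)R⁻¹ = [[5, 0, -1], [4, 5, -3], [5, 3, -5]].

W = [[5, 0, -1], [4, 5, -3], [5, 3, -5]]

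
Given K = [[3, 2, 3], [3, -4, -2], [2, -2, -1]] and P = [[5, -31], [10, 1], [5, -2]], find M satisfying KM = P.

K is on the left of M, so left-multiply by K⁻¹: M = K⁻¹P.
K has determinant 4; K⁻¹ = [[0, -1, 2], [-1/4, -9/4, 15/4], [1/2, 5/2, -9/2]].
M = K⁻¹P = [[0, -1, 2], [-1/4, -9/4, 15/4], [1/2, 5/2, -9/2]] · [[5, -31], [10, 1], [5, -2]] = [[0, -5], [-5, -2], [5, -4]].

M = [[0, -5], [-5, -2], [5, -4]]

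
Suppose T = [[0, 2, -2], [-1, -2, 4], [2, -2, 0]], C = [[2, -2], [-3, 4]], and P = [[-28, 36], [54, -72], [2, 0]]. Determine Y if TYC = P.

Y = T⁻¹PC⁻¹ (apply T⁻¹ on the left and C⁻¹ on the right).
T has determinant 4; T⁻¹ = [[2, 1, 1], [2, 1, 1/2], [3/2, 1, 1/2]].
det C = 2; the adjugate gives C⁻¹ = [[2, 1], [3/2, 1]].
T⁻¹P = [[0, 0], [-1, 0], [13, -18]].
Y = (T⁻¹P)C⁻¹ = [[0, 0], [-2, -1], [-1, -5]].

Y = [[0, 0], [-2, -1], [-1, -5]]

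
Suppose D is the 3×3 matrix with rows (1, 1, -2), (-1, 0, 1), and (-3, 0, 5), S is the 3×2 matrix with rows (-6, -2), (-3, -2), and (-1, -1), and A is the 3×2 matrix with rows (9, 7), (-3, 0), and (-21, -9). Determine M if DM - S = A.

M = [[4, 0], [-5, 1], [-2, -2]]

DM = A + S = [[3, 5], [-6, -2], [-22, -10]].
D is on the left of M, so left-multiply by D⁻¹: M = D⁻¹(A + S).
D has determinant 2; D⁻¹ = [[0, -5/2, 1/2], [1, -1/2, 1/2], [0, -3/2, 1/2]].
M = D⁻¹(A + S) = [[4, 0], [-5, 1], [-2, -2]].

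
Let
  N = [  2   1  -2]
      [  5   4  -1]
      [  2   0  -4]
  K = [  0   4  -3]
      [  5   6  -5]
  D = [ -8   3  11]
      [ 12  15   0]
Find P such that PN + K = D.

P = [[-1, 0, -3], [5, 1, -4]]

PN = D − K = [[-8, -1, 14], [7, 9, 5]].
Right-multiplying both sides by N⁻¹ gives P = (D − K)N⁻¹.
N has determinant 2; N⁻¹ = [[-8, 2, 7/2], [9, -2, -4], [-4, 1, 3/2]].
P = (D − K)N⁻¹ = [[-1, 0, -3], [5, 1, -4]].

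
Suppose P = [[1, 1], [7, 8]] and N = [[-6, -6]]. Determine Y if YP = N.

Y = [[-6, 0]]

Since P sits to the right of Y, Y = NP⁻¹.
det P = 1; the adjugate gives P⁻¹ = [[8, -1], [-7, 1]].
Y = NP⁻¹ = [[-6, -6]] · [[8, -1], [-7, 1]] = [[-6, 0]].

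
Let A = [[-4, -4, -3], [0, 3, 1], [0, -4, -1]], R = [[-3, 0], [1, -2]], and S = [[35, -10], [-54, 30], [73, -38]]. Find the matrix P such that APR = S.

P = [[-1, 5], [5, -4], [-2, -3]]

P = A⁻¹SR⁻¹ (apply A⁻¹ on the left and R⁻¹ on the right).
det A = -4, so A⁻¹ = [[-1/4, -2, -5/4], [0, -1, -1], [0, 4, 3]].
det R = 6, so R⁻¹ = [[-1/3, 0], [-1/6, -1/2]].
A⁻¹S = [[8, -10], [-19, 8], [3, 6]].
P = (A⁻¹S)R⁻¹ = [[-1, 5], [5, -4], [-2, -3]].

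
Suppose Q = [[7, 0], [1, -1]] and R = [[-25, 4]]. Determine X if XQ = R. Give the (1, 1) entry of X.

Right-multiplying both sides by Q⁻¹ gives X = RQ⁻¹.
Q has determinant -7; Q⁻¹ = [[1/7, 0], [1/7, -1]].
X = RQ⁻¹ = [[-25, 4]] · [[1/7, 0], [1/7, -1]] = [[-3, -4]].

-3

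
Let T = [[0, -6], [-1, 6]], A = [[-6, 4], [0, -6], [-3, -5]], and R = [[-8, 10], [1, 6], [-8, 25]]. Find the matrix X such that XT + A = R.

X = [[1, 2], [-3, -1], [0, 5]]

XT = R − A = [[-2, 6], [1, 12], [-5, 30]].
Right-multiplying both sides by T⁻¹ gives X = (R − A)T⁻¹.
det T = -6, so T⁻¹ = [[-1, -1], [-1/6, 0]].
X = (R − A)T⁻¹ = [[1, 2], [-3, -1], [0, 5]].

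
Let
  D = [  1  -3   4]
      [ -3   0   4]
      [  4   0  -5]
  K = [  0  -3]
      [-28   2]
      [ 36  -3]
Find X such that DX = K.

Left-multiplying both sides by D⁻¹ gives X = D⁻¹K.
det D = -3; the adjugate gives D⁻¹ = [[0, 5, 4], [-1/3, 7, 16/3], [0, 4, 3]].
X = D⁻¹K = [[0, 5, 4], [-1/3, 7, 16/3], [0, 4, 3]] · [[0, -3], [-28, 2], [36, -3]] = [[4, -2], [-4, -1], [-4, -1]].

X = [[4, -2], [-4, -1], [-4, -1]]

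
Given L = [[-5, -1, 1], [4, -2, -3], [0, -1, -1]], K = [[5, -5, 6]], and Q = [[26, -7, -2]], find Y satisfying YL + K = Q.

Y = [[-1, 4, -5]]

YL = Q − K = [[21, -2, -8]].
Since L sits to the right of Y, Y = (Q − K)L⁻¹.
det L = -3, so L⁻¹ = [[1/3, 2/3, -5/3], [-4/3, -5/3, 11/3], [4/3, 5/3, -14/3]].
Y = (Q − K)L⁻¹ = [[-1, 4, -5]].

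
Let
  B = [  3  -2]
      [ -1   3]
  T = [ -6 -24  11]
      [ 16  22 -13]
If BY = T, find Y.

Y = [[2, -4, 1], [6, 6, -4]]

B is on the left of Y, so left-multiply by B⁻¹: Y = B⁻¹T.
det B = 7; the adjugate gives B⁻¹ = [[3/7, 2/7], [1/7, 3/7]].
Y = B⁻¹T = [[3/7, 2/7], [1/7, 3/7]] · [[-6, -24, 11], [16, 22, -13]] = [[2, -4, 1], [6, 6, -4]].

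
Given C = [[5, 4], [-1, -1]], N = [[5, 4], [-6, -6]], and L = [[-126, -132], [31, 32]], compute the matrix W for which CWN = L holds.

W = C⁻¹LN⁻¹ (apply C⁻¹ on the left and N⁻¹ on the right).
det C = -1, so C⁻¹ = [[1, 4], [-1, -5]].
det N = -6, so N⁻¹ = [[1, 2/3], [-1, -5/6]].
C⁻¹L = [[-2, -4], [-29, -28]].
W = (C⁻¹L)N⁻¹ = [[2, 2], [-1, 4]].

W = [[2, 2], [-1, 4]]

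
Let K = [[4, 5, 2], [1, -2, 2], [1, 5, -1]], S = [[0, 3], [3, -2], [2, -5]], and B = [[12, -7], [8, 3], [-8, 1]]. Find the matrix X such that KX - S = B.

KX = B + S = [[12, -4], [11, 1], [-6, -4]].
Left-multiplying both sides by K⁻¹ gives X = K⁻¹(B + S).
det K = -3, so K⁻¹ = [[8/3, -5, -14/3], [-1, 2, 2], [-7/3, 5, 13/3]].
X = K⁻¹(B + S) = [[5, 3], [-2, -2], [1, -3]].

X = [[5, 3], [-2, -2], [1, -3]]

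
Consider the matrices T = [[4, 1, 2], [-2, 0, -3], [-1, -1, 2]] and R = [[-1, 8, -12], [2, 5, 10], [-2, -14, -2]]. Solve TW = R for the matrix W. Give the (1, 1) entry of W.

T is on the left of W, so left-multiply by T⁻¹: W = T⁻¹R.
det T = -1; the adjugate gives T⁻¹ = [[3, 4, 3], [-7, -10, -8], [-2, -3, -2]].
W = T⁻¹R = [[3, 4, 3], [-7, -10, -8], [-2, -3, -2]] · [[-1, 8, -12], [2, 5, 10], [-2, -14, -2]] = [[-1, 2, -2], [3, 6, 0], [0, -3, -2]].

-1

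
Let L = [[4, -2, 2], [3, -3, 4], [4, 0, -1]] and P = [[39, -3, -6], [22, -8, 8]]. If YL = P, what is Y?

Since L sits to the right of Y, Y = PL⁻¹.
det L = -2; the adjugate gives L⁻¹ = [[-3/2, 1, 1], [-19/2, 6, 5], [-6, 4, 3]].
Y = PL⁻¹ = [[39, -3, -6], [22, -8, 8]] · [[-3/2, 1, 1], [-19/2, 6, 5], [-6, 4, 3]] = [[6, -3, 6], [-5, 6, 6]].

Y = [[6, -3, 6], [-5, 6, 6]]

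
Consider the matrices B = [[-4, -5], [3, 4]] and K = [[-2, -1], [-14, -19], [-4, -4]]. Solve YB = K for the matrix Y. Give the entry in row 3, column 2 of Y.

4

Right-multiplying both sides by B⁻¹ gives Y = KB⁻¹.
det B = -1, so B⁻¹ = [[-4, -5], [3, 4]].
Y = KB⁻¹ = [[-2, -1], [-14, -19], [-4, -4]] · [[-4, -5], [3, 4]] = [[5, 6], [-1, -6], [4, 4]].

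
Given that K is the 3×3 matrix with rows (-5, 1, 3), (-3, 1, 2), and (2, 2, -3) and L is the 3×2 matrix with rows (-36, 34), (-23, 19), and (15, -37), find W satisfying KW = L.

Since K multiplies W on the left, W = K⁻¹L.
det K = 6; the adjugate gives K⁻¹ = [[-7/6, 3/2, -1/6], [-5/6, 3/2, 1/6], [-4/3, 2, -1/3]].
W = K⁻¹L = [[-7/6, 3/2, -1/6], [-5/6, 3/2, 1/6], [-4/3, 2, -1/3]] · [[-36, 34], [-23, 19], [15, -37]] = [[5, -5], [-2, -6], [-3, 5]].

W = [[5, -5], [-2, -6], [-3, 5]]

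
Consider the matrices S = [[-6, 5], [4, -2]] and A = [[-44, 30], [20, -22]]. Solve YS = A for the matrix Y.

Y = [[4, -5], [-6, -4]]

Since S sits to the right of Y, Y = AS⁻¹.
det S = -8; the adjugate gives S⁻¹ = [[1/4, 5/8], [1/2, 3/4]].
Y = AS⁻¹ = [[-44, 30], [20, -22]] · [[1/4, 5/8], [1/2, 3/4]] = [[4, -5], [-6, -4]].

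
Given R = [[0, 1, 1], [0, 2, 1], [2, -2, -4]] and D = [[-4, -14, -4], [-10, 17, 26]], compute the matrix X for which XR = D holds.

X = [[-6, -6, -2], [5, 1, -5]]

R is on the right of X, so right-multiply by R⁻¹: X = DR⁻¹.
det R = -2; the adjugate gives R⁻¹ = [[3, -1, 1/2], [-1, 1, 0], [2, -1, 0]].
X = DR⁻¹ = [[-4, -14, -4], [-10, 17, 26]] · [[3, -1, 1/2], [-1, 1, 0], [2, -1, 0]] = [[-6, -6, -2], [5, 1, -5]].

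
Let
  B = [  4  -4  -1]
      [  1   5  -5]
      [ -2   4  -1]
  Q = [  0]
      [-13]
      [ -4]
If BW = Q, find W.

W = [[2], [1], [4]]

Left-multiplying both sides by B⁻¹ gives W = B⁻¹Q.
det B = 2, so B⁻¹ = [[15/2, -4, 25/2], [11/2, -3, 19/2], [7, -4, 12]].
W = B⁻¹Q = [[15/2, -4, 25/2], [11/2, -3, 19/2], [7, -4, 12]] · [[0], [-13], [-4]] = [[2], [1], [4]].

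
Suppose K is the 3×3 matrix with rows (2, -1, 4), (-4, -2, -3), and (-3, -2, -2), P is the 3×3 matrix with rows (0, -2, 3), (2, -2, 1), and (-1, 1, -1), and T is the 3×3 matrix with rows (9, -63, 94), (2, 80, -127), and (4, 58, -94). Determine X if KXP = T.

Isolating X: multiply by K⁻¹ from the left and P⁻¹ from the right, so X = K⁻¹TP⁻¹.
det K = 3, so K⁻¹ = [[-2/3, -10/3, 11/3], [1/3, 8/3, -10/3], [2/3, 7/3, -8/3]].
P has determinant -2; P⁻¹ = [[-1/2, -1/2, -2], [-1/2, -3/2, -3], [0, -1, -2]].
K⁻¹T = [[2, -12, 16], [-5, -1, 6], [0, -10, 17]].
X = (K⁻¹T)P⁻¹ = [[5, 1, 0], [3, -2, 1], [5, -2, -4]].

X = [[5, 1, 0], [3, -2, 1], [5, -2, -4]]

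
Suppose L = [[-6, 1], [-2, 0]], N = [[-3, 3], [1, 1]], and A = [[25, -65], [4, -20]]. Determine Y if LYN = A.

Y = [[2, 4], [-3, 4]]

Left-multiply by L⁻¹ and right-multiply by N⁻¹: Y = L⁻¹AN⁻¹.
det L = 2, so L⁻¹ = [[0, -1/2], [1, -3]].
N has determinant -6; N⁻¹ = [[-1/6, 1/2], [1/6, 1/2]].
L⁻¹A = [[-2, 10], [13, -5]].
Y = (L⁻¹A)N⁻¹ = [[2, 4], [-3, 4]].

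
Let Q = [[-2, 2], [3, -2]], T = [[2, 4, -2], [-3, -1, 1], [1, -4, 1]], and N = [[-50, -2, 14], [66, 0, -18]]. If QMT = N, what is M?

M = [[3, -2, 4], [0, 3, 0]]

M = Q⁻¹NT⁻¹ (apply Q⁻¹ on the left and T⁻¹ on the right).
Q has determinant -2; Q⁻¹ = [[1, 1], [3/2, 1]].
T has determinant -4; T⁻¹ = [[-3/4, -1, -1/2], [-1, -1, -1], [-13/4, -3, -5/2]].
Q⁻¹N = [[16, -2, -4], [-9, -3, 3]].
M = (Q⁻¹N)T⁻¹ = [[3, -2, 4], [0, 3, 0]].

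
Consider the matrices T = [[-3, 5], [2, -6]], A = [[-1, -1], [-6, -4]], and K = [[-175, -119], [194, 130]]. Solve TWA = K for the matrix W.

W = T⁻¹KA⁻¹ (apply T⁻¹ on the left and A⁻¹ on the right).
T has determinant 8; T⁻¹ = [[-3/4, -5/8], [-1/4, -3/8]].
det A = -2; the adjugate gives A⁻¹ = [[2, -1/2], [-3, 1/2]].
T⁻¹K = [[10, 8], [-29, -19]].
W = (T⁻¹K)A⁻¹ = [[-4, -1], [-1, 5]].

W = [[-4, -1], [-1, 5]]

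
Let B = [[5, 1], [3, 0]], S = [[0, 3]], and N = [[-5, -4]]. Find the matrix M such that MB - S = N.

M = [[-1, 0]]

MB = N + S = [[-5, -1]].
B is on the right of M, so right-multiply by B⁻¹: M = (N + S)B⁻¹.
B has determinant -3; B⁻¹ = [[0, 1/3], [1, -5/3]].
M = (N + S)B⁻¹ = [[-1, 0]].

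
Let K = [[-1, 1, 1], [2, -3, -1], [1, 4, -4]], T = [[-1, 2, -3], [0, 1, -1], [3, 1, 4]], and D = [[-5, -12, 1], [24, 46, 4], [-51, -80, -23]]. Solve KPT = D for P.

P = [[1, 4, 2], [-5, 1, -4], [2, 2, 3]]

Isolating P: multiply by K⁻¹ from the left and T⁻¹ from the right, so P = K⁻¹DT⁻¹.
det K = 2; the adjugate gives K⁻¹ = [[8, 4, 1], [7/2, 3/2, 1/2], [11/2, 5/2, 1/2]].
T has determinant -2; T⁻¹ = [[-5/2, 11/2, -1/2], [3/2, -5/2, 1/2], [3/2, -7/2, 1/2]].
K⁻¹D = [[5, 8, 1], [-7, -13, -2], [7, 9, 4]].
P = (K⁻¹D)T⁻¹ = [[1, 4, 2], [-5, 1, -4], [2, 2, 3]].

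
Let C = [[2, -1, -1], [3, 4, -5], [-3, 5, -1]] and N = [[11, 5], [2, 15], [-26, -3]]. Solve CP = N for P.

P = [[5, 4], [-2, 2], [1, 1]]

Left-multiplying both sides by C⁻¹ gives P = C⁻¹N.
det C = -3, so C⁻¹ = [[-7, 2, -3], [-6, 5/3, -7/3], [-9, 7/3, -11/3]].
P = C⁻¹N = [[-7, 2, -3], [-6, 5/3, -7/3], [-9, 7/3, -11/3]] · [[11, 5], [2, 15], [-26, -3]] = [[5, 4], [-2, 2], [1, 1]].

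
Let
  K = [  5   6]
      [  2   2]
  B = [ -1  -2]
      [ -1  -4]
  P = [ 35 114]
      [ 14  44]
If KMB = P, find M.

M = K⁻¹PB⁻¹ (apply K⁻¹ on the left and B⁻¹ on the right).
K has determinant -2; K⁻¹ = [[-1, 3], [1, -5/2]].
B has determinant 2; B⁻¹ = [[-2, 1], [1/2, -1/2]].
K⁻¹P = [[7, 18], [0, 4]].
M = (K⁻¹P)B⁻¹ = [[-5, -2], [2, -2]].

M = [[-5, -2], [2, -2]]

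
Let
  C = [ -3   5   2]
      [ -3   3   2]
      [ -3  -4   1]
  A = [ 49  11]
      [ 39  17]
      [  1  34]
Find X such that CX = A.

Left-multiplying both sides by C⁻¹ gives X = C⁻¹A.
C has determinant -6; C⁻¹ = [[-11/6, 13/6, -2/3], [1/2, -1/2, 0], [-7/2, 9/2, -1]].
X = C⁻¹A = [[-11/6, 13/6, -2/3], [1/2, -1/2, 0], [-7/2, 9/2, -1]] · [[49, 11], [39, 17], [1, 34]] = [[-6, -6], [5, -3], [3, 4]].

X = [[-6, -6], [5, -3], [3, 4]]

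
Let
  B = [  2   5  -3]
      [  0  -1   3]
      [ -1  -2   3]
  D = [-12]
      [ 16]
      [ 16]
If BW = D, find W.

Left-multiplying both sides by B⁻¹ gives W = B⁻¹D.
det B = -6, so B⁻¹ = [[-1/2, 3/2, -2], [1/2, -1/2, 1], [1/6, 1/6, 1/3]].
W = B⁻¹D = [[-1/2, 3/2, -2], [1/2, -1/2, 1], [1/6, 1/6, 1/3]] · [[-12], [16], [16]] = [[-2], [2], [6]].

W = [[-2], [2], [6]]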